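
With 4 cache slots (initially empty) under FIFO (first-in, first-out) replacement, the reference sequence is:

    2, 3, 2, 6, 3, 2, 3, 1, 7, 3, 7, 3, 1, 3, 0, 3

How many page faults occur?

7

2 -> miss, frames {2}
3 -> miss, frames {2,3}
2 -> hit
6 -> miss, frames {2,3,6}
3 -> hit
2 -> hit
3 -> hit
1 -> miss, frames {2,3,6,1}
7 -> miss, evict 2, frames {3,6,1,7}
3 -> hit
7 -> hit
3 -> hit
1 -> hit
3 -> hit
0 -> miss, evict 3, frames {6,1,7,0}
3 -> miss, evict 6, frames {1,7,0,3}
Page faults: 7.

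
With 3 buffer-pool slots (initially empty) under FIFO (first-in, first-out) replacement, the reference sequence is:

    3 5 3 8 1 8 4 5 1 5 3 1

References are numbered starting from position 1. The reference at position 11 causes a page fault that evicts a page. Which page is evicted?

pos 1: 3 → miss, frames {3}
pos 2: 5 → miss, frames {3,5}
pos 3: 3 → hit
pos 4: 8 → miss, frames {3,5,8}
pos 5: 1 → miss, evict 3, frames {5,8,1}
pos 6: 8 → hit
pos 7: 4 → miss, evict 5, frames {8,1,4}
pos 8: 5 → miss, evict 8, frames {1,4,5}
pos 9: 1 → hit
pos 10: 5 → hit
pos 11: 3 → miss, evict 1, frames {4,5,3}
At position 11, page 1 is evicted.

1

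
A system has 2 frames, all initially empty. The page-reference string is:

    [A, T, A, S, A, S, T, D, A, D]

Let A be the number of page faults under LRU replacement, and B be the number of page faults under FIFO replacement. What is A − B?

-1

Under LRU: F F . F . . F F F . → 6 faults.
Under FIFO: F F . F F . F F F . → 7 faults.
A − B = 6 − 7 = -1.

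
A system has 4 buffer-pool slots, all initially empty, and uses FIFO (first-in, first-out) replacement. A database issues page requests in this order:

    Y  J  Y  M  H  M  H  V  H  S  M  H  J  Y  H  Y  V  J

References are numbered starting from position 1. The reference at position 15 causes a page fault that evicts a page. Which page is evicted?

V

pos 1: Y -> fault, frames (Y)
pos 2: J -> fault, frames (Y J)
pos 3: Y -> hit
pos 4: M -> fault, frames (Y J M)
pos 5: H -> fault, frames (Y J M H)
pos 6: M -> hit
pos 7: H -> hit
pos 8: V -> fault, evict Y, frames (J M H V)
pos 9: H -> hit
pos 10: S -> fault, evict J, frames (M H V S)
pos 11: M -> hit
pos 12: H -> hit
pos 13: J -> fault, evict M, frames (H V S J)
pos 14: Y -> fault, evict H, frames (V S J Y)
pos 15: H -> fault, evict V, frames (S J Y H)
At position 15, page V is evicted.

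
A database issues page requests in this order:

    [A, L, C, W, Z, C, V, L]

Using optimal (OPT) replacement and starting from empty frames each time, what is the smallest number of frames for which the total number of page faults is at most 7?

f=1: 8 faults
f=2: 7 faults
f=3: 6 faults
f=4: 6 faults
f=5: 6 faults
f=6: 6 faults
Smallest f with faults ≤ 7 is 2.

2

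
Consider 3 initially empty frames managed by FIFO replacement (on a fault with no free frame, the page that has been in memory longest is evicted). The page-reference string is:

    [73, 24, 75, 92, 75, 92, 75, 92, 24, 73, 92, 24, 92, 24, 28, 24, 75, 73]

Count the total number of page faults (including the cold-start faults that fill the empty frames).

9

73 → miss, frames [73]
24 → miss, frames [73, 24]
75 → miss, frames [73, 24, 75]
92 → miss, evict 73, frames [24, 75, 92]
75 → hit
92 → hit
75 → hit
92 → hit
24 → hit
73 → miss, evict 24, frames [75, 92, 73]
92 → hit
24 → miss, evict 75, frames [92, 73, 24]
92 → hit
24 → hit
28 → miss, evict 92, frames [73, 24, 28]
24 → hit
75 → miss, evict 73, frames [24, 28, 75]
73 → miss, evict 24, frames [28, 75, 73]
Page faults: 9.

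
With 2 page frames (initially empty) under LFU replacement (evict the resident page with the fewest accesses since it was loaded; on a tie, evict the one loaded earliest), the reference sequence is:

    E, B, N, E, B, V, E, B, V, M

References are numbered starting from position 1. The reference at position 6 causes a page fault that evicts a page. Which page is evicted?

pos 1: E -> fault, frames {E}
pos 2: B -> fault, frames {E,B}
pos 3: N -> fault, evict E, frames {B,N}
pos 4: E -> fault, evict B, frames {N,E}
pos 5: B -> fault, evict N, frames {E,B}
pos 6: V -> fault, evict E, frames {B,V}
At position 6, page E is evicted.

E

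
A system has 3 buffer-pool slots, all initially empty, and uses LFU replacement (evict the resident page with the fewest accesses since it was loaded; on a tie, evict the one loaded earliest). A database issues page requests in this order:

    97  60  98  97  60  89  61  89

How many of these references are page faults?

6

97 -> miss, frames (97)
60 -> miss, frames (97 60)
98 -> miss, frames (97 60 98)
97 -> hit
60 -> hit
89 -> miss, evict 98, frames (97 60 89)
61 -> miss, evict 89, frames (97 60 61)
89 -> miss, evict 61, frames (97 60 89)
Page faults: 6.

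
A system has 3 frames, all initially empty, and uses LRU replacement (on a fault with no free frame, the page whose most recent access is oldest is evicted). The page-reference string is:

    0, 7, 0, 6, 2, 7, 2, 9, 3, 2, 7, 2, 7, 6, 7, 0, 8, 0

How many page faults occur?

11

0 → miss, frames {0}
7 → miss, frames {0,7}
0 → hit
6 → miss, frames {7,0,6}
2 → miss, evict 7, frames {0,6,2}
7 → miss, evict 0, frames {6,2,7}
2 → hit
9 → miss, evict 6, frames {7,2,9}
3 → miss, evict 7, frames {2,9,3}
2 → hit
7 → miss, evict 9, frames {3,2,7}
2 → hit
7 → hit
6 → miss, evict 3, frames {2,7,6}
7 → hit
0 → miss, evict 2, frames {6,7,0}
8 → miss, evict 6, frames {7,0,8}
0 → hit
Page faults: 11.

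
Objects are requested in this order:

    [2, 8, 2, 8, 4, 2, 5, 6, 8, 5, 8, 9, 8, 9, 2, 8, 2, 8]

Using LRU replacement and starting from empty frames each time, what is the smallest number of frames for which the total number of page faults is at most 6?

f=1: 18 faults
f=2: 11 faults
f=3: 8 faults
f=4: 8 faults
f=5: 6 faults
f=6: 6 faults
Smallest f with faults ≤ 6 is 5.

5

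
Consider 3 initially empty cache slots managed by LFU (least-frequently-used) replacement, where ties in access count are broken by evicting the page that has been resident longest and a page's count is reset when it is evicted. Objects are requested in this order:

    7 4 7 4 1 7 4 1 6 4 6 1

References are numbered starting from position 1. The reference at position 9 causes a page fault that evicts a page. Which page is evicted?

pos 1: 7: fault, frames {7}
pos 2: 4: fault, frames {7,4}
pos 3: 7: hit
pos 4: 4: hit
pos 5: 1: fault, frames {7,4,1}
pos 6: 7: hit
pos 7: 4: hit
pos 8: 1: hit
pos 9: 6: fault, evict 1, frames {7,4,6}
At position 9, page 1 is evicted.

1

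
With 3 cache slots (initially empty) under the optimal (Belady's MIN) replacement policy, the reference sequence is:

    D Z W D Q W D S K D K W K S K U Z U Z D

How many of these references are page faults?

9

D -> miss, frames [D]
Z -> miss, frames [D, Z]
W -> miss, frames [D, Z, W]
D -> hit
Q -> miss, evict Z, frames [D, W, Q]
W -> hit
D -> hit
S -> miss, evict Q, frames [D, W, S]
K -> miss, evict S, frames [D, W, K]
D -> hit
K -> hit
W -> hit
K -> hit
S -> miss, evict W, frames [D, K, S]
K -> hit
U -> miss, evict S, frames [D, K, U]
Z -> miss, evict K, frames [D, U, Z]
U -> hit
Z -> hit
D -> hit
Page faults: 9.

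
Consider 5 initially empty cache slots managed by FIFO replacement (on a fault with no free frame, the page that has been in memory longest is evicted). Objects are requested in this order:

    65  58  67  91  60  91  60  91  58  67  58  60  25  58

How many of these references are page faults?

6

65 -> fault, frames {65}
58 -> fault, frames {65,58}
67 -> fault, frames {65,58,67}
91 -> fault, frames {65,58,67,91}
60 -> fault, frames {65,58,67,91,60}
91 -> hit
60 -> hit
91 -> hit
58 -> hit
67 -> hit
58 -> hit
60 -> hit
25 -> fault, evict 65, frames {58,67,91,60,25}
58 -> hit
Page faults: 6.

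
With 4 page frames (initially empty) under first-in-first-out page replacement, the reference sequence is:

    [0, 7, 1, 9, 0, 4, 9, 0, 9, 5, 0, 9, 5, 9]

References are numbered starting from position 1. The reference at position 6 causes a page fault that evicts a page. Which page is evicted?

pos 1: 0 → fault, frames (0)
pos 2: 7 → fault, frames (0 7)
pos 3: 1 → fault, frames (0 7 1)
pos 4: 9 → fault, frames (0 7 1 9)
pos 5: 0 → hit
pos 6: 4 → fault, evict 0, frames (7 1 9 4)
At position 6, page 0 is evicted.

0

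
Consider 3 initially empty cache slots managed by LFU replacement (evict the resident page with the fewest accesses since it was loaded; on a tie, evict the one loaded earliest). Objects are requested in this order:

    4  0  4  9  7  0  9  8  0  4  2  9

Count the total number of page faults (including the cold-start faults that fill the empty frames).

10

4 → miss, frames {4}
0 → miss, frames {4,0}
4 → hit
9 → miss, frames {4,0,9}
7 → miss, evict 0, frames {4,9,7}
0 → miss, evict 9, frames {4,7,0}
9 → miss, evict 7, frames {4,0,9}
8 → miss, evict 0, frames {4,9,8}
0 → miss, evict 9, frames {4,8,0}
4 → hit
2 → miss, evict 8, frames {4,0,2}
9 → miss, evict 0, frames {4,2,9}
Page faults: 10.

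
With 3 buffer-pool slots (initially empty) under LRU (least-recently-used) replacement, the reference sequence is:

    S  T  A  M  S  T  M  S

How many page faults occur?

6

S: fault, frames (S)
T: fault, frames (S T)
A: fault, frames (S T A)
M: fault, evict S, frames (T A M)
S: fault, evict T, frames (A M S)
T: fault, evict A, frames (M S T)
M: hit
S: hit
Page faults: 6.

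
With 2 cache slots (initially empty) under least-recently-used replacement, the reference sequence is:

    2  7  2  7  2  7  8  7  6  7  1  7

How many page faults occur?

2: miss, frames {2}
7: miss, frames {2,7}
2: hit
7: hit
2: hit
7: hit
8: miss, evict 2, frames {7,8}
7: hit
6: miss, evict 8, frames {7,6}
7: hit
1: miss, evict 6, frames {7,1}
7: hit
Page faults: 5.

5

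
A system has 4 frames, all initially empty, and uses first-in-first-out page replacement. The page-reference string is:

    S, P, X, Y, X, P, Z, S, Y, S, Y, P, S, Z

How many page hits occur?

7

S → fault, frames {S}
P → fault, frames {S,P}
X → fault, frames {S,P,X}
Y → fault, frames {S,P,X,Y}
X → hit
P → hit
Z → fault, evict S, frames {P,X,Y,Z}
S → fault, evict P, frames {X,Y,Z,S}
Y → hit
S → hit
Y → hit
P → fault, evict X, frames {Y,Z,S,P}
S → hit
Z → hit
Hits: 7.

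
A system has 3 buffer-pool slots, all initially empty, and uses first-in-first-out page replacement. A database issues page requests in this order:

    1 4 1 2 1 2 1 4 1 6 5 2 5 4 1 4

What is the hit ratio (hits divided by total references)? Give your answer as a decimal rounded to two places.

0.56

1 -> fault, frames [1]
4 -> fault, frames [1, 4]
1 -> hit
2 -> fault, frames [1, 4, 2]
1 -> hit
2 -> hit
1 -> hit
4 -> hit
1 -> hit
6 -> fault, evict 1, frames [4, 2, 6]
5 -> fault, evict 4, frames [2, 6, 5]
2 -> hit
5 -> hit
4 -> fault, evict 2, frames [6, 5, 4]
1 -> fault, evict 6, frames [5, 4, 1]
4 -> hit
Hits: 9 of 16 references → 9/16 = 0.5625.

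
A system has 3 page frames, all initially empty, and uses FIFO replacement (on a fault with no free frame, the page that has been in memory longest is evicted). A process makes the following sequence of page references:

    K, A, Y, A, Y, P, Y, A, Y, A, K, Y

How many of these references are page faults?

5

K → miss, frames [K]
A → miss, frames [K, A]
Y → miss, frames [K, A, Y]
A → hit
Y → hit
P → miss, evict K, frames [A, Y, P]
Y → hit
A → hit
Y → hit
A → hit
K → miss, evict A, frames [Y, P, K]
Y → hit
Page faults: 5.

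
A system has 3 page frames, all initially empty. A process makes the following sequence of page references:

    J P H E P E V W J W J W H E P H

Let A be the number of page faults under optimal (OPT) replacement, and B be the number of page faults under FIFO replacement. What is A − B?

-2

Under OPT: F F F F . . F F . . . . F . F . → 8 faults.
Under FIFO: F F F F . . F F F . . . F F F . → 10 faults.
A − B = 8 − 10 = -2.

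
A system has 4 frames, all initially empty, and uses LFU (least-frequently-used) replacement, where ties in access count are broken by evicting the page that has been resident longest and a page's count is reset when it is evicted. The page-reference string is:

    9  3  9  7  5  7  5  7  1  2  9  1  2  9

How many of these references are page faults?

8

9 -> miss, frames [9]
3 -> miss, frames [9, 3]
9 -> hit
7 -> miss, frames [9, 3, 7]
5 -> miss, frames [9, 3, 7, 5]
7 -> hit
5 -> hit
7 -> hit
1 -> miss, evict 3, frames [9, 7, 5, 1]
2 -> miss, evict 1, frames [9, 7, 5, 2]
9 -> hit
1 -> miss, evict 2, frames [9, 7, 5, 1]
2 -> miss, evict 1, frames [9, 7, 5, 2]
9 -> hit
Page faults: 8.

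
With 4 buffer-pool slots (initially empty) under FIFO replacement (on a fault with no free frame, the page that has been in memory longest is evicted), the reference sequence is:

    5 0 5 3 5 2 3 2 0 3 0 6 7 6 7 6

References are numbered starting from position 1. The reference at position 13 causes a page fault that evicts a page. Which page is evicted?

0

pos 1: 5 -> miss, frames [5]
pos 2: 0 -> miss, frames [5, 0]
pos 3: 5 -> hit
pos 4: 3 -> miss, frames [5, 0, 3]
pos 5: 5 -> hit
pos 6: 2 -> miss, frames [5, 0, 3, 2]
pos 7: 3 -> hit
pos 8: 2 -> hit
pos 9: 0 -> hit
pos 10: 3 -> hit
pos 11: 0 -> hit
pos 12: 6 -> miss, evict 5, frames [0, 3, 2, 6]
pos 13: 7 -> miss, evict 0, frames [3, 2, 6, 7]
At position 13, page 0 is evicted.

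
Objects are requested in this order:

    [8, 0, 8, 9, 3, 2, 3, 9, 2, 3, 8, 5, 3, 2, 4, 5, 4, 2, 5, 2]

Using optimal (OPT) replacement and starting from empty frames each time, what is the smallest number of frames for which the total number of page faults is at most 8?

f=1: 20 faults
f=2: 12 faults
f=3: 8 faults
f=4: 7 faults
f=5: 7 faults
f=6: 7 faults
f=7: 7 faults
Smallest f with faults ≤ 8 is 3.

3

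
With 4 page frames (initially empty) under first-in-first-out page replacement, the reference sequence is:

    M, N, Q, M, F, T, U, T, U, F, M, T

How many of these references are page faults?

7

M: miss, frames {M}
N: miss, frames {M,N}
Q: miss, frames {M,N,Q}
M: hit
F: miss, frames {M,N,Q,F}
T: miss, evict M, frames {N,Q,F,T}
U: miss, evict N, frames {Q,F,T,U}
T: hit
U: hit
F: hit
M: miss, evict Q, frames {F,T,U,M}
T: hit
Page faults: 7.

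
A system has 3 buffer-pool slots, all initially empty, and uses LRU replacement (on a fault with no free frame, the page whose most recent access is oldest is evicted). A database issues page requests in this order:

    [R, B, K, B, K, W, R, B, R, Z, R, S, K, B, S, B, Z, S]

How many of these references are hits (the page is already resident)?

7

R: miss, frames [R]
B: miss, frames [R, B]
K: miss, frames [R, B, K]
B: hit
K: hit
W: miss, evict R, frames [B, K, W]
R: miss, evict B, frames [K, W, R]
B: miss, evict K, frames [W, R, B]
R: hit
Z: miss, evict W, frames [B, R, Z]
R: hit
S: miss, evict B, frames [Z, R, S]
K: miss, evict Z, frames [R, S, K]
B: miss, evict R, frames [S, K, B]
S: hit
B: hit
Z: miss, evict K, frames [S, B, Z]
S: hit
Hits: 7.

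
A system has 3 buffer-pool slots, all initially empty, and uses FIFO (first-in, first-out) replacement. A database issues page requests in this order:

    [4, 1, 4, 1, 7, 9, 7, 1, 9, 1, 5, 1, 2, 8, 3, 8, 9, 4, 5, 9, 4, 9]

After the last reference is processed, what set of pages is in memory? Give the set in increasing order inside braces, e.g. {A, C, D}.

{4, 5, 9}

4 → miss, frames [4]
1 → miss, frames [4, 1]
4 → hit
1 → hit
7 → miss, frames [4, 1, 7]
9 → miss, evict 4, frames [1, 7, 9]
7 → hit
1 → hit
9 → hit
1 → hit
5 → miss, evict 1, frames [7, 9, 5]
1 → miss, evict 7, frames [9, 5, 1]
2 → miss, evict 9, frames [5, 1, 2]
8 → miss, evict 5, frames [1, 2, 8]
3 → miss, evict 1, frames [2, 8, 3]
8 → hit
9 → miss, evict 2, frames [8, 3, 9]
4 → miss, evict 8, frames [3, 9, 4]
5 → miss, evict 3, frames [9, 4, 5]
9 → hit
4 → hit
9 → hit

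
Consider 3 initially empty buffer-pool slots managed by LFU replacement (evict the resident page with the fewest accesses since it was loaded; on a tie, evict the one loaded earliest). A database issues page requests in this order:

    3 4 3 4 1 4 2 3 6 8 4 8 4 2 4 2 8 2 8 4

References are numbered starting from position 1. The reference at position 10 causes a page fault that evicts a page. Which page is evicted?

pos 1: 3 → miss, frames {3}
pos 2: 4 → miss, frames {3,4}
pos 3: 3 → hit
pos 4: 4 → hit
pos 5: 1 → miss, frames {3,4,1}
pos 6: 4 → hit
pos 7: 2 → miss, evict 1, frames {3,4,2}
pos 8: 3 → hit
pos 9: 6 → miss, evict 2, frames {3,4,6}
pos 10: 8 → miss, evict 6, frames {3,4,8}
At position 10, page 6 is evicted.

6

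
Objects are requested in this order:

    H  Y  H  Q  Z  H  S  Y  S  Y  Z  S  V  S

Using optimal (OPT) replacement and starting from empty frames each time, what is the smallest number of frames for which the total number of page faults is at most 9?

2

f=1: 14 faults
f=2: 8 faults
f=3: 6 faults
f=4: 6 faults
f=5: 6 faults
f=6: 6 faults
Smallest f with faults ≤ 9 is 2.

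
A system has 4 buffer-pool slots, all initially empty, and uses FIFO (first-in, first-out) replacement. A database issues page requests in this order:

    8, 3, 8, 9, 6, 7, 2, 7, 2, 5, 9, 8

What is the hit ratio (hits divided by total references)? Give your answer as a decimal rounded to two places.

8 → fault, frames (8)
3 → fault, frames (8 3)
8 → hit
9 → fault, frames (8 3 9)
6 → fault, frames (8 3 9 6)
7 → fault, evict 8, frames (3 9 6 7)
2 → fault, evict 3, frames (9 6 7 2)
7 → hit
2 → hit
5 → fault, evict 9, frames (6 7 2 5)
9 → fault, evict 6, frames (7 2 5 9)
8 → fault, evict 7, frames (2 5 9 8)
Hits: 3 of 12 references → 3/12 = 0.2500.

0.25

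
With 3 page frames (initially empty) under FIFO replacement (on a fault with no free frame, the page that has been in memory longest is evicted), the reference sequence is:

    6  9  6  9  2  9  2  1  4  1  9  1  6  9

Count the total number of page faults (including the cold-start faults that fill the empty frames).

7

6 → fault, frames (6)
9 → fault, frames (6 9)
6 → hit
9 → hit
2 → fault, frames (6 9 2)
9 → hit
2 → hit
1 → fault, evict 6, frames (9 2 1)
4 → fault, evict 9, frames (2 1 4)
1 → hit
9 → fault, evict 2, frames (1 4 9)
1 → hit
6 → fault, evict 1, frames (4 9 6)
9 → hit
Page faults: 7.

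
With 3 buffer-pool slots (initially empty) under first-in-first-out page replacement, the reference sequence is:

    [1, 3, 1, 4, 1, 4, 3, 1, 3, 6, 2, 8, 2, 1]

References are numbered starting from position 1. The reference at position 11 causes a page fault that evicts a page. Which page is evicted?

3

pos 1: 1 -> miss, frames {1}
pos 2: 3 -> miss, frames {1,3}
pos 3: 1 -> hit
pos 4: 4 -> miss, frames {1,3,4}
pos 5: 1 -> hit
pos 6: 4 -> hit
pos 7: 3 -> hit
pos 8: 1 -> hit
pos 9: 3 -> hit
pos 10: 6 -> miss, evict 1, frames {3,4,6}
pos 11: 2 -> miss, evict 3, frames {4,6,2}
At position 11, page 3 is evicted.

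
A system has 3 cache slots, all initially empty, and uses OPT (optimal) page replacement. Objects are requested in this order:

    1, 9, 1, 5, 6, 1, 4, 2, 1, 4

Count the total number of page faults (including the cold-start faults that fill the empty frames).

1: miss, frames {1}
9: miss, frames {1,9}
1: hit
5: miss, frames {1,9,5}
6: miss, evict 5, frames {1,9,6}
1: hit
4: miss, evict 6, frames {1,9,4}
2: miss, evict 9, frames {1,4,2}
1: hit
4: hit
Page faults: 6.

6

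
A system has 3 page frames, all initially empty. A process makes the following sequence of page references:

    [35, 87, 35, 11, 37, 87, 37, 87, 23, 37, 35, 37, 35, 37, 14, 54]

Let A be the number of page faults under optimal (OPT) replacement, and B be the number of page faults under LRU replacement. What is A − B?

Under OPT: F F . F F . . . F . . . . . F F → 7 faults.
Under LRU: F F . F F F . . F . F . . . F F → 9 faults.
A − B = 7 − 9 = -2.

-2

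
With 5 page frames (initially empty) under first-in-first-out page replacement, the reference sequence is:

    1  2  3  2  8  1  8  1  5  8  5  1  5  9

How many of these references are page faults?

1 -> miss, frames (1)
2 -> miss, frames (1 2)
3 -> miss, frames (1 2 3)
2 -> hit
8 -> miss, frames (1 2 3 8)
1 -> hit
8 -> hit
1 -> hit
5 -> miss, frames (1 2 3 8 5)
8 -> hit
5 -> hit
1 -> hit
5 -> hit
9 -> miss, evict 1, frames (2 3 8 5 9)
Page faults: 6.

6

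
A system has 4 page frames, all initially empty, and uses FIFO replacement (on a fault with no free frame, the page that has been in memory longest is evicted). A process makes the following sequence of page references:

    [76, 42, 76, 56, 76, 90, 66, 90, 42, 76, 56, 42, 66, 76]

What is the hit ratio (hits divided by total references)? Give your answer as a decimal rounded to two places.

76 → fault, frames (76)
42 → fault, frames (76 42)
76 → hit
56 → fault, frames (76 42 56)
76 → hit
90 → fault, frames (76 42 56 90)
66 → fault, evict 76, frames (42 56 90 66)
90 → hit
42 → hit
76 → fault, evict 42, frames (56 90 66 76)
56 → hit
42 → fault, evict 56, frames (90 66 76 42)
66 → hit
76 → hit
Hits: 7 of 14 references → 7/14 = 0.5000.

0.50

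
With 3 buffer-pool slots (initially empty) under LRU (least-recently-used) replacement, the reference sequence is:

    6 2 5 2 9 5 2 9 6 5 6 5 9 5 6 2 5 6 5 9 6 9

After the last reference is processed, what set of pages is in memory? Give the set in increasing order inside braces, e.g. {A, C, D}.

{5, 6, 9}

6: miss, frames [6]
2: miss, frames [6, 2]
5: miss, frames [6, 2, 5]
2: hit
9: miss, evict 6, frames [5, 2, 9]
5: hit
2: hit
9: hit
6: miss, evict 5, frames [2, 9, 6]
5: miss, evict 2, frames [9, 6, 5]
6: hit
5: hit
9: hit
5: hit
6: hit
2: miss, evict 9, frames [5, 6, 2]
5: hit
6: hit
5: hit
9: miss, evict 2, frames [6, 5, 9]
6: hit
9: hit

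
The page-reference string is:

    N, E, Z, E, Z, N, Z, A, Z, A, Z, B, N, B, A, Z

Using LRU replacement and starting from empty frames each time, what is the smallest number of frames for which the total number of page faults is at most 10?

2

f=1: 16 faults
f=2: 9 faults
f=3: 8 faults
f=4: 5 faults
f=5: 5 faults
Smallest f with faults ≤ 10 is 2.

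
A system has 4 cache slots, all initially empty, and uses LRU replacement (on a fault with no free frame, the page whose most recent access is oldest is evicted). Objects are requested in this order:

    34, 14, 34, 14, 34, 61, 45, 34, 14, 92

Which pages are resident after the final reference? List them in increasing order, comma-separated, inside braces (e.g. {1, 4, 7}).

{14, 34, 45, 92}

34: fault, frames {34}
14: fault, frames {34,14}
34: hit
14: hit
34: hit
61: fault, frames {14,34,61}
45: fault, frames {14,34,61,45}
34: hit
14: hit
92: fault, evict 61, frames {45,34,14,92}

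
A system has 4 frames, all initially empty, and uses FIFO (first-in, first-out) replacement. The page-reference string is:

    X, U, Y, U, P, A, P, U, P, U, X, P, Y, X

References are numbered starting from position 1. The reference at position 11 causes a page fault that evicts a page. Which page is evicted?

U

pos 1: X → fault, frames [X]
pos 2: U → fault, frames [X, U]
pos 3: Y → fault, frames [X, U, Y]
pos 4: U → hit
pos 5: P → fault, frames [X, U, Y, P]
pos 6: A → fault, evict X, frames [U, Y, P, A]
pos 7: P → hit
pos 8: U → hit
pos 9: P → hit
pos 10: U → hit
pos 11: X → fault, evict U, frames [Y, P, A, X]
At position 11, page U is evicted.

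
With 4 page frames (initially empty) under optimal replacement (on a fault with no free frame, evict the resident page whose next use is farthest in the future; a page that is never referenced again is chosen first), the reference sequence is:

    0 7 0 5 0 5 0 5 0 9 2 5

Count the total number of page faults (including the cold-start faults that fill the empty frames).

5

0 -> miss, frames {0}
7 -> miss, frames {0,7}
0 -> hit
5 -> miss, frames {0,7,5}
0 -> hit
5 -> hit
0 -> hit
5 -> hit
0 -> hit
9 -> miss, frames {0,7,5,9}
2 -> miss, evict 9, frames {0,7,5,2}
5 -> hit
Page faults: 5.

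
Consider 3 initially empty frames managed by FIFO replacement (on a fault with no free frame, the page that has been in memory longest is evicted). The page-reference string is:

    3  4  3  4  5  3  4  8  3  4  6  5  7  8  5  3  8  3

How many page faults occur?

11

3: miss, frames (3)
4: miss, frames (3 4)
3: hit
4: hit
5: miss, frames (3 4 5)
3: hit
4: hit
8: miss, evict 3, frames (4 5 8)
3: miss, evict 4, frames (5 8 3)
4: miss, evict 5, frames (8 3 4)
6: miss, evict 8, frames (3 4 6)
5: miss, evict 3, frames (4 6 5)
7: miss, evict 4, frames (6 5 7)
8: miss, evict 6, frames (5 7 8)
5: hit
3: miss, evict 5, frames (7 8 3)
8: hit
3: hit
Page faults: 11.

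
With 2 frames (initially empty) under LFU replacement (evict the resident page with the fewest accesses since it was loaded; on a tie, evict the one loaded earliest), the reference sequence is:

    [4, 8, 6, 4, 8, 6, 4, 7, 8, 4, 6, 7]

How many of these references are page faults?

4 -> fault, frames (4)
8 -> fault, frames (4 8)
6 -> fault, evict 4, frames (8 6)
4 -> fault, evict 8, frames (6 4)
8 -> fault, evict 6, frames (4 8)
6 -> fault, evict 4, frames (8 6)
4 -> fault, evict 8, frames (6 4)
7 -> fault, evict 6, frames (4 7)
8 -> fault, evict 4, frames (7 8)
4 -> fault, evict 7, frames (8 4)
6 -> fault, evict 8, frames (4 6)
7 -> fault, evict 4, frames (6 7)
Page faults: 12.

12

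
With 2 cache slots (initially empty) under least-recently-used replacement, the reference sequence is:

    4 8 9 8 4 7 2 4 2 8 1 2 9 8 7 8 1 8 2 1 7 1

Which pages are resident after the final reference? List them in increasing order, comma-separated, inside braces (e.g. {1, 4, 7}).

4 -> fault, frames (4)
8 -> fault, frames (4 8)
9 -> fault, evict 4, frames (8 9)
8 -> hit
4 -> fault, evict 9, frames (8 4)
7 -> fault, evict 8, frames (4 7)
2 -> fault, evict 4, frames (7 2)
4 -> fault, evict 7, frames (2 4)
2 -> hit
8 -> fault, evict 4, frames (2 8)
1 -> fault, evict 2, frames (8 1)
2 -> fault, evict 8, frames (1 2)
9 -> fault, evict 1, frames (2 9)
8 -> fault, evict 2, frames (9 8)
7 -> fault, evict 9, frames (8 7)
8 -> hit
1 -> fault, evict 7, frames (8 1)
8 -> hit
2 -> fault, evict 1, frames (8 2)
1 -> fault, evict 8, frames (2 1)
7 -> fault, evict 2, frames (1 7)
1 -> hit

{1, 7}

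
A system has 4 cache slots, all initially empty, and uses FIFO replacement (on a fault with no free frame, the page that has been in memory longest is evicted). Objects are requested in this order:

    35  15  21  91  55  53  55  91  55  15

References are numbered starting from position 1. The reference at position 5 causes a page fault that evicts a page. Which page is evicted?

35

pos 1: 35 -> miss, frames [35]
pos 2: 15 -> miss, frames [35, 15]
pos 3: 21 -> miss, frames [35, 15, 21]
pos 4: 91 -> miss, frames [35, 15, 21, 91]
pos 5: 55 -> miss, evict 35, frames [15, 21, 91, 55]
At position 5, page 35 is evicted.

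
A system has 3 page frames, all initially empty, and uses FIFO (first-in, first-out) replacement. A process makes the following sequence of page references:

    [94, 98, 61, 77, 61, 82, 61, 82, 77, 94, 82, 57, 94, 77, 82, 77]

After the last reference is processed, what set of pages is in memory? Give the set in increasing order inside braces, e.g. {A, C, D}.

94: fault, frames (94)
98: fault, frames (94 98)
61: fault, frames (94 98 61)
77: fault, evict 94, frames (98 61 77)
61: hit
82: fault, evict 98, frames (61 77 82)
61: hit
82: hit
77: hit
94: fault, evict 61, frames (77 82 94)
82: hit
57: fault, evict 77, frames (82 94 57)
94: hit
77: fault, evict 82, frames (94 57 77)
82: fault, evict 94, frames (57 77 82)
77: hit

{57, 77, 82}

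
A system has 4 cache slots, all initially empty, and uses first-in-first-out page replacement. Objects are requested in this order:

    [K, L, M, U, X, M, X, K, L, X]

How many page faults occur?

K -> fault, frames [K]
L -> fault, frames [K, L]
M -> fault, frames [K, L, M]
U -> fault, frames [K, L, M, U]
X -> fault, evict K, frames [L, M, U, X]
M -> hit
X -> hit
K -> fault, evict L, frames [M, U, X, K]
L -> fault, evict M, frames [U, X, K, L]
X -> hit
Page faults: 7.

7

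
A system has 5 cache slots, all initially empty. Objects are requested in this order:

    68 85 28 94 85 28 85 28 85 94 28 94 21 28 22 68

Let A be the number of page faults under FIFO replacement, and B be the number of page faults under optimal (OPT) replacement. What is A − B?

1

Under FIFO: F F F F . . . . . . . . F . F F → 7 faults.
Under OPT: F F F F . . . . . . . . F . F . → 6 faults.
A − B = 7 − 6 = 1.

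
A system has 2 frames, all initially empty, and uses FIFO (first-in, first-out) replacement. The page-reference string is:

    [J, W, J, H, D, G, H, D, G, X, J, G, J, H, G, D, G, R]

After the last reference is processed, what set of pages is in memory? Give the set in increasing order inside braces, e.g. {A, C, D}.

{G, R}

J: miss, frames (J)
W: miss, frames (J W)
J: hit
H: miss, evict J, frames (W H)
D: miss, evict W, frames (H D)
G: miss, evict H, frames (D G)
H: miss, evict D, frames (G H)
D: miss, evict G, frames (H D)
G: miss, evict H, frames (D G)
X: miss, evict D, frames (G X)
J: miss, evict G, frames (X J)
G: miss, evict X, frames (J G)
J: hit
H: miss, evict J, frames (G H)
G: hit
D: miss, evict G, frames (H D)
G: miss, evict H, frames (D G)
R: miss, evict D, frames (G R)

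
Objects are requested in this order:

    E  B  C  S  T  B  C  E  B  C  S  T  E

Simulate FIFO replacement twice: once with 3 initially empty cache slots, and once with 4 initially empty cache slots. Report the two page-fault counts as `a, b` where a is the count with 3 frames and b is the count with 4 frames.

3 frames: F F F F F F F F . . F F . → 10 faults.
4 frames: F F F F F . . F F F F F F → 11 faults.
11 > 10: adding a frame increased faults — Belady's anomaly.

10, 11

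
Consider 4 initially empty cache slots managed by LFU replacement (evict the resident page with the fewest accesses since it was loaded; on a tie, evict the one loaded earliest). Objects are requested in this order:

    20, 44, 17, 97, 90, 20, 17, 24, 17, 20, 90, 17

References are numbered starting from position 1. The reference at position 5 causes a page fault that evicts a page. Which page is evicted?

pos 1: 20: fault, frames [20]
pos 2: 44: fault, frames [20, 44]
pos 3: 17: fault, frames [20, 44, 17]
pos 4: 97: fault, frames [20, 44, 17, 97]
pos 5: 90: fault, evict 20, frames [44, 17, 97, 90]
At position 5, page 20 is evicted.

20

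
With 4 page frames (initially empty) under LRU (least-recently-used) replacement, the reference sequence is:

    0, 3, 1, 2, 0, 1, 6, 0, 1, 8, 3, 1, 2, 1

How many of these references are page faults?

0 -> fault, frames {0}
3 -> fault, frames {0,3}
1 -> fault, frames {0,3,1}
2 -> fault, frames {0,3,1,2}
0 -> hit
1 -> hit
6 -> fault, evict 3, frames {2,0,1,6}
0 -> hit
1 -> hit
8 -> fault, evict 2, frames {6,0,1,8}
3 -> fault, evict 6, frames {0,1,8,3}
1 -> hit
2 -> fault, evict 0, frames {8,3,1,2}
1 -> hit
Page faults: 8.

8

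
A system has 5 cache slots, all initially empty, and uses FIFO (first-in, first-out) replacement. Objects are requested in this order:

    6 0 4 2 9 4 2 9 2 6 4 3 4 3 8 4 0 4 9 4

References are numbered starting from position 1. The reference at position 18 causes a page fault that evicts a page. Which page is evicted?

2

pos 1: 6 → fault, frames (6)
pos 2: 0 → fault, frames (6 0)
pos 3: 4 → fault, frames (6 0 4)
pos 4: 2 → fault, frames (6 0 4 2)
pos 5: 9 → fault, frames (6 0 4 2 9)
pos 6: 4 → hit
pos 7: 2 → hit
pos 8: 9 → hit
pos 9: 2 → hit
pos 10: 6 → hit
pos 11: 4 → hit
pos 12: 3 → fault, evict 6, frames (0 4 2 9 3)
pos 13: 4 → hit
pos 14: 3 → hit
pos 15: 8 → fault, evict 0, frames (4 2 9 3 8)
pos 16: 4 → hit
pos 17: 0 → fault, evict 4, frames (2 9 3 8 0)
pos 18: 4 → fault, evict 2, frames (9 3 8 0 4)
At position 18, page 2 is evicted.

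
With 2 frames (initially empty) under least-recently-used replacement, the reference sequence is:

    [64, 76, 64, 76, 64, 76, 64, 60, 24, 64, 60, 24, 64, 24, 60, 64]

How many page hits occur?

6

64: fault, frames [64]
76: fault, frames [64, 76]
64: hit
76: hit
64: hit
76: hit
64: hit
60: fault, evict 76, frames [64, 60]
24: fault, evict 64, frames [60, 24]
64: fault, evict 60, frames [24, 64]
60: fault, evict 24, frames [64, 60]
24: fault, evict 64, frames [60, 24]
64: fault, evict 60, frames [24, 64]
24: hit
60: fault, evict 64, frames [24, 60]
64: fault, evict 24, frames [60, 64]
Hits: 6.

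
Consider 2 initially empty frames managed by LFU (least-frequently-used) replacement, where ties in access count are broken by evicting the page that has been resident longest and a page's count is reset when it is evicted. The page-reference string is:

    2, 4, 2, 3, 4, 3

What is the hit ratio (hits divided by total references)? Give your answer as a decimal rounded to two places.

0.17

2: fault, frames [2]
4: fault, frames [2, 4]
2: hit
3: fault, evict 4, frames [2, 3]
4: fault, evict 3, frames [2, 4]
3: fault, evict 4, frames [2, 3]
Hits: 1 of 6 references → 1/6 = 0.1667.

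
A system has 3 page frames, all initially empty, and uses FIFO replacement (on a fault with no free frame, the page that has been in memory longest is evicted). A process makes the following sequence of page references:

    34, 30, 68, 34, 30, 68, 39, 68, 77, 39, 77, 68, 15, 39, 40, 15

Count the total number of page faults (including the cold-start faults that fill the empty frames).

34: fault, frames {34}
30: fault, frames {34,30}
68: fault, frames {34,30,68}
34: hit
30: hit
68: hit
39: fault, evict 34, frames {30,68,39}
68: hit
77: fault, evict 30, frames {68,39,77}
39: hit
77: hit
68: hit
15: fault, evict 68, frames {39,77,15}
39: hit
40: fault, evict 39, frames {77,15,40}
15: hit
Page faults: 7.

7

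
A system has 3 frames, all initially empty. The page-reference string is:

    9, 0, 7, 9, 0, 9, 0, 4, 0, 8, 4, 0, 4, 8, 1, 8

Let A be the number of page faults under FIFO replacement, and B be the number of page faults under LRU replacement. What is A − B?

Under FIFO: F F F . . . . F . F . F . . F . → 7 faults.
Under LRU: F F F . . . . F . F . . . . F . → 6 faults.
A − B = 7 − 6 = 1.

1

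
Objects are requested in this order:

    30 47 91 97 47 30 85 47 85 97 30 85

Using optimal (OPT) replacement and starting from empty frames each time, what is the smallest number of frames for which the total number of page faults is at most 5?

f=1: 12 faults
f=2: 8 faults
f=3: 6 faults
f=4: 5 faults
f=5: 5 faults
Smallest f with faults ≤ 5 is 4.

4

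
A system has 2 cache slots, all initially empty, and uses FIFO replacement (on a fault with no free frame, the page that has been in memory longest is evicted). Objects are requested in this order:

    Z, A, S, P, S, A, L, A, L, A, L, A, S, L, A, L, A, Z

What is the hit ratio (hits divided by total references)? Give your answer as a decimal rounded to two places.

Z -> miss, frames [Z]
A -> miss, frames [Z, A]
S -> miss, evict Z, frames [A, S]
P -> miss, evict A, frames [S, P]
S -> hit
A -> miss, evict S, frames [P, A]
L -> miss, evict P, frames [A, L]
A -> hit
L -> hit
A -> hit
L -> hit
A -> hit
S -> miss, evict A, frames [L, S]
L -> hit
A -> miss, evict L, frames [S, A]
L -> miss, evict S, frames [A, L]
A -> hit
Z -> miss, evict A, frames [L, Z]
Hits: 8 of 18 references → 8/18 = 0.4444.

0.44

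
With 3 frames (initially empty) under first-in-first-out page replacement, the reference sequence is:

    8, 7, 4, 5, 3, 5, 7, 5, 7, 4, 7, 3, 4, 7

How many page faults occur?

8: fault, frames {8}
7: fault, frames {8,7}
4: fault, frames {8,7,4}
5: fault, evict 8, frames {7,4,5}
3: fault, evict 7, frames {4,5,3}
5: hit
7: fault, evict 4, frames {5,3,7}
5: hit
7: hit
4: fault, evict 5, frames {3,7,4}
7: hit
3: hit
4: hit
7: hit
Page faults: 7.

7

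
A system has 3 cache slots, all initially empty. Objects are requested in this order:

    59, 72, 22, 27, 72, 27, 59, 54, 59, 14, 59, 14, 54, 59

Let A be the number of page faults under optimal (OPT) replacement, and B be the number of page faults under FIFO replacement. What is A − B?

Under OPT: F F F F . . . F . F . . . . → 6 faults.
Under FIFO: F F F F . . F F . F . . . . → 7 faults.
A − B = 6 − 7 = -1.

-1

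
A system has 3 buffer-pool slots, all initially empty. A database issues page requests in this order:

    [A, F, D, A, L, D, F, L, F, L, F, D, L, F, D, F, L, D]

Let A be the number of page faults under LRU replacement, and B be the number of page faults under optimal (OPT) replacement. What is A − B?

1

Under LRU: F F F . F . F . . . . . . . . . . . → 5 faults.
Under OPT: F F F . F . . . . . . . . . . . . . → 4 faults.
A − B = 5 − 4 = 1.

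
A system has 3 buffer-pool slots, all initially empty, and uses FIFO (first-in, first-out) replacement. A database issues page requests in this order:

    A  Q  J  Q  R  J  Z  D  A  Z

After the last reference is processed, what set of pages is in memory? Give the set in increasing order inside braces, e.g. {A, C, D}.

{A, D, Z}

A: fault, frames (A)
Q: fault, frames (A Q)
J: fault, frames (A Q J)
Q: hit
R: fault, evict A, frames (Q J R)
J: hit
Z: fault, evict Q, frames (J R Z)
D: fault, evict J, frames (R Z D)
A: fault, evict R, frames (Z D A)
Z: hit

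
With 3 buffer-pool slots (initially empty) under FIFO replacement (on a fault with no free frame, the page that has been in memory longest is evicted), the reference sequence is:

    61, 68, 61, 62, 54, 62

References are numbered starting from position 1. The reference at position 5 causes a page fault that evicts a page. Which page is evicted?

pos 1: 61: fault, frames {61}
pos 2: 68: fault, frames {61,68}
pos 3: 61: hit
pos 4: 62: fault, frames {61,68,62}
pos 5: 54: fault, evict 61, frames {68,62,54}
At position 5, page 61 is evicted.

61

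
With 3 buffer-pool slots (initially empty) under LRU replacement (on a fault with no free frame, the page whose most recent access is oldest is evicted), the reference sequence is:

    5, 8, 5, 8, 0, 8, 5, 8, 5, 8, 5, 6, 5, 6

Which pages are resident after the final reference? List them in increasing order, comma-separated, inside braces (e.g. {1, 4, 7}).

5 → fault, frames {5}
8 → fault, frames {5,8}
5 → hit
8 → hit
0 → fault, frames {5,8,0}
8 → hit
5 → hit
8 → hit
5 → hit
8 → hit
5 → hit
6 → fault, evict 0, frames {8,5,6}
5 → hit
6 → hit

{5, 6, 8}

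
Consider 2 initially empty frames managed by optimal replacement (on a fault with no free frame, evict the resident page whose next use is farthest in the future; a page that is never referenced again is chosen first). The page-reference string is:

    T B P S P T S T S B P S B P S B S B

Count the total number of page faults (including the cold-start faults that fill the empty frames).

9

T → fault, frames [T]
B → fault, frames [T, B]
P → fault, evict B, frames [T, P]
S → fault, evict T, frames [P, S]
P → hit
T → fault, evict P, frames [S, T]
S → hit
T → hit
S → hit
B → fault, evict T, frames [S, B]
P → fault, evict B, frames [S, P]
S → hit
B → fault, evict S, frames [P, B]
P → hit
S → fault, evict P, frames [B, S]
B → hit
S → hit
B → hit
Page faults: 9.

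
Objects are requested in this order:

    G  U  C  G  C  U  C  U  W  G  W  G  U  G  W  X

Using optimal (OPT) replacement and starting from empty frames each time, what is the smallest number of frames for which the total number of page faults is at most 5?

3

f=1: 16 faults
f=2: 9 faults
f=3: 5 faults
f=4: 5 faults
f=5: 5 faults
Smallest f with faults ≤ 5 is 3.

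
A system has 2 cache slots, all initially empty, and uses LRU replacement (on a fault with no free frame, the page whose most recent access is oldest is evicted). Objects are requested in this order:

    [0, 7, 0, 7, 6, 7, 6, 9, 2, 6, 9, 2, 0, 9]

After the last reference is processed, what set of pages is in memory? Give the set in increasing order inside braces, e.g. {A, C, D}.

0: miss, frames [0]
7: miss, frames [0, 7]
0: hit
7: hit
6: miss, evict 0, frames [7, 6]
7: hit
6: hit
9: miss, evict 7, frames [6, 9]
2: miss, evict 6, frames [9, 2]
6: miss, evict 9, frames [2, 6]
9: miss, evict 2, frames [6, 9]
2: miss, evict 6, frames [9, 2]
0: miss, evict 9, frames [2, 0]
9: miss, evict 2, frames [0, 9]

{0, 9}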